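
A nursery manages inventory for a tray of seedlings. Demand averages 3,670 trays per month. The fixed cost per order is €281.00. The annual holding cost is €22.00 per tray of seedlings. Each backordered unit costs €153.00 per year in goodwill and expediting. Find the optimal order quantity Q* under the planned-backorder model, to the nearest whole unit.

Annual demand D = 3,670 × 12 = 44,040.
With planned backorders, Q* = √(2DS/H) · √((H+B)/B).
√(2DS/H) = √(2 × 44,040 × 281 / 22) = 1060.670.
√((H+B)/B) = √((22+153)/153) = 1.0695.
Q* ≈ 1134.368.

Q* ≈ 1,134 trays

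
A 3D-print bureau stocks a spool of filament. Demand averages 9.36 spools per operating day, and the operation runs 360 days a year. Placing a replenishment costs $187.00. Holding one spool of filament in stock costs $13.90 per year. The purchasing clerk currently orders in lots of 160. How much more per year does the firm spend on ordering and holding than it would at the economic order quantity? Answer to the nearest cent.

Extra cost ≈ $864.86 per year

Annual demand D = 9.36 × 360 = 3,369.6.
EOQ = √(2DS/H) = √(2 × 3,369.6 × 187 / 13.9) ≈ 301.10.
Cost at Q* = (D/Q*)S + (Q*/2)H = √(2DSH) ≈ $4,185.36.
Cost at Q = 160: (3,369.6/160)×187 + (160/2)×13.9 = $3,938.22 + $1,112.00 = $5,050.22.
Excess = $5,050.22 − $4,185.36 = $864.86.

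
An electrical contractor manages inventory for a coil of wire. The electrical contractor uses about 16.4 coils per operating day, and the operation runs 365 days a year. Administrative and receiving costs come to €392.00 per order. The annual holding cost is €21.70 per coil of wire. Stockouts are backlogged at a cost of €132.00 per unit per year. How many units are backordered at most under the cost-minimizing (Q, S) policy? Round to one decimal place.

Annual demand D = 16.4 × 365 = 5,986.
With planned backorders, Q* = √(2DS/H) · √((H+B)/B).
√(2DS/H) = √(2 × 5,986 × 392 / 21.7) = 465.047.
√((H+B)/B) = √((21.7+132)/132) = 1.0791.
Q* ≈ 501.818.
S* = Q* · H/(H+B) = 501.818 × 21.7/153.7 ≈ 70.849.

S* ≈ 70.8 coils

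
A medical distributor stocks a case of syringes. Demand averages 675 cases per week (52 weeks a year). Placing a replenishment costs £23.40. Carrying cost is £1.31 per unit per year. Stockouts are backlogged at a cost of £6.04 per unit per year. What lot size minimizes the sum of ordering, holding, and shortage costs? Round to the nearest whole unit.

Annual demand D = 675 × 52 = 35,100.
With planned backorders, Q* = √(2DS/H) · √((H+B)/B).
√(2DS/H) = √(2 × 35,100 × 23.4 / 1.31) = 1119.801.
√((H+B)/B) = √((1.31+6.04)/6.04) = 1.1031.
Q* ≈ 1235.282.

Q* ≈ 1,235 cases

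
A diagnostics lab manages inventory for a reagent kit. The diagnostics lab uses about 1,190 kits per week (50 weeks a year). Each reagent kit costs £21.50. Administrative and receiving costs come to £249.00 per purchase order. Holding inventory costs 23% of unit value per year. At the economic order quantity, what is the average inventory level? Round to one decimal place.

Annual demand D = 1,190 × 50 = 59,500.
Holding cost H = 0.23 × £21.50 = £4.9450 per unit per year.
EOQ = √(2DS/H) = √(2 × 59,500 × 249 / 4.945) ≈ 2447.88.
Average inventory = Q*/2 ≈ 2447.88 / 2 = 1223.940.

Average inventory ≈ 1,223.9 kits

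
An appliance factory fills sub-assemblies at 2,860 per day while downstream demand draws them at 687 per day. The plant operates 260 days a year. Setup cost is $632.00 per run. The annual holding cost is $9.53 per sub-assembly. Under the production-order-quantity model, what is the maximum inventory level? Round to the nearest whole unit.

I_max ≈ 4,243 sub-assemblies

Annual demand D = 687 × 260 = 178,620.
Production build-up factor (1 − d/p) = 1 − 687/2,860 = 0.7598.
Q* = √(2DS / (H(1 − d/p))) = √(2 × 178,620 × 632 / (9.53 × 0.7598)).
= √(225,775,680 / 7.2408) ≈ 5583.998.
Maximum inventory = Q*(1 − d/p) = 5583.998 × 0.7598 ≈ 4242.667.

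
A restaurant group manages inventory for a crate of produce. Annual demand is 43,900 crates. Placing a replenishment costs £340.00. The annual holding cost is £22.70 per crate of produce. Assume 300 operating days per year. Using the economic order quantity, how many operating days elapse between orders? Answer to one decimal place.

T ≈ 7.8 days

The optimal lot size = √(2DS/H) = √(2 × 43,900 × 340 / 22.7) ≈ 1146.76.
Cycle time = Q*/D × 300 = 1146.76 / 43,900 × 300 ≈ 7.837 days.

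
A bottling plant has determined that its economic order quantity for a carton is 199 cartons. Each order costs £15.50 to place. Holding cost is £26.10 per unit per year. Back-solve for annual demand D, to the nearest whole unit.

Invert the EOQ relation Q*² = 2DS/H.
From Q* = √(2DS/H): D = Q*²H / (2S) = 199² × 26.1 / (2 × 15.5) = 33341.487.

D ≈ 33,341 cartons per year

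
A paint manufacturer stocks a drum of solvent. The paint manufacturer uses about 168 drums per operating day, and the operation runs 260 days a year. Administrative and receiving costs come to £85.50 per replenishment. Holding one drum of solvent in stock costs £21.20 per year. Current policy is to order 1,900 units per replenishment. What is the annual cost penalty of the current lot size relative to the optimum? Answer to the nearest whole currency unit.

Annual demand D = 168 × 260 = 43,680.
EOQ = √(2DS/H) = √(2 × 43,680 × 85.5 / 21.2) ≈ 593.57.
Cost at Q* = (D/Q*)S + (Q*/2)H = √(2DSH) ≈ £12,583.67.
Cost at Q = 1,900: (43,680/1,900)×85.5 + (1,900/2)×21.2 = £1,965.60 + £20,140.00 = £22,105.60.
Excess = £22,105.60 − £12,583.67 = £9,521.93.

Extra cost ≈ £9,522 per year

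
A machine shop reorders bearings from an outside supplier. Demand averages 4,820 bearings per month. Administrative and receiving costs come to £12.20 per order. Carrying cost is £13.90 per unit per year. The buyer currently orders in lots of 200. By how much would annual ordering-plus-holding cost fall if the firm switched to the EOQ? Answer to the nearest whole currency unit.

Annual demand D = 4,820 × 12 = 57,840.
EOQ = √(2DS/H) = √(2 × 57,840 × 12.2 / 13.9) ≈ 318.64.
Cost at Q* = (D/Q*)S + (Q*/2)H = √(2DSH) ≈ £4,429.11.
Cost at Q = 200: (57,840/200)×12.2 + (200/2)×13.9 = £3,528.24 + £1,390.00 = £4,918.24.
Excess = £4,918.24 − £4,429.11 = £489.13.

Extra cost ≈ £489 per year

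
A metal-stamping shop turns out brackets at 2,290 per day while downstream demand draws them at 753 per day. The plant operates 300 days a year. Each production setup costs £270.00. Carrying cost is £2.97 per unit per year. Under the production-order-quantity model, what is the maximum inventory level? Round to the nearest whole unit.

Annual demand D = 753 × 300 = 225,900.
Production build-up factor (1 − d/p) = 1 − 753/2,290 = 0.6712.
Q* = √(2DS / (H(1 − d/p))) = √(2 × 225,900 × 270 / (2.97 × 0.6712)).
= √(121,986,000 / 1.9934) ≈ 7822.716.
Maximum inventory = Q*(1 − d/p) = 7822.716 × 0.6712 ≈ 5250.443.

I_max ≈ 5,250 brackets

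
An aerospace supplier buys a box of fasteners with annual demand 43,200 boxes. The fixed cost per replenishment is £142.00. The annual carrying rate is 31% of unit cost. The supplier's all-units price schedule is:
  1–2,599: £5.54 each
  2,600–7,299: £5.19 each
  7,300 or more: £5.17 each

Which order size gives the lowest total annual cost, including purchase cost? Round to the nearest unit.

Q* ≈ 2,761 boxes

Holding cost per unit per year at price C is H = 0.31·C.
Candidates are each tier's EOQ (if it falls in that tier) and each price-break quantity.
Tier 1 (£5.54): EOQ = 2672.8 exceeds tier's upper bound 2599, so this tier is dominated.
EOQ at £5.19 = 2761.4 (feasible in tier 2): TC = 43,200×£5.19 + (43,200/2761.4)×142 + (2761.4/2)×0.31×£5.19 = £228,650.89.
EOQ at £5.17 = 2766.8 < 7300, so use break Q=7300: TC = 43,200×£5.17 + (43,200/7300.0)×142 + (7300.0/2)×0.31×£5.17 = £230,034.18.
Lowest total cost is £228,650.89 at Q = 2761.4.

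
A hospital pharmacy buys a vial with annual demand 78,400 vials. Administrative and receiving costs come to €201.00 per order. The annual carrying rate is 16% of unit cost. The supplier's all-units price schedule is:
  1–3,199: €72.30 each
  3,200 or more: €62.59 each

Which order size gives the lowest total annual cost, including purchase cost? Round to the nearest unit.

Holding cost per unit per year at price C is H = 0.16·C.
Evaluate total cost at each tier's feasible EOQ or, if the EOQ is below the tier, at the tier's minimum quantity.
EOQ at €72.30 = 1650.6 (feasible in tier 1): TC = 78,400×€72.30 + (78,400/1650.6)×201 + (1650.6/2)×0.16×€72.30 = €5,687,414.14.
EOQ at €62.59 = 1774.0 < 3200, so use break Q=3200: TC = 78,400×€62.59 + (78,400/3200.0)×201 + (3200.0/2)×0.16×€62.59 = €4,928,003.54.
Lowest total cost is €4,928,003.54 at Q = 3200.0.

Q* ≈ 3,200 vials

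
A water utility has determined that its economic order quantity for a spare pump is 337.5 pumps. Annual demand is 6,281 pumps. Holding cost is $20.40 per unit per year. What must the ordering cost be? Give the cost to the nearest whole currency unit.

S ≈ $185

Invert the EOQ relation Q*² = 2DS/H.
From Q* = √(2DS/H): S = Q*²H / (2D) = 337.5² × 20.4 / (2 × 6,281) = 184.9775.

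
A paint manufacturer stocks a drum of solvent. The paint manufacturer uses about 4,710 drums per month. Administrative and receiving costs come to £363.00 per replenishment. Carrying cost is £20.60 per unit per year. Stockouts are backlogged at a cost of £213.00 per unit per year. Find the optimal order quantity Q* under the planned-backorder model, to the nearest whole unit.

Q* ≈ 1,478 drums

Annual demand D = 4,710 × 12 = 56,520.
With planned backorders, Q* = √(2DS/H) · √((H+B)/B).
√(2DS/H) = √(2 × 56,520 × 363 / 20.6) = 1411.353.
√((H+B)/B) = √((20.6+213)/213) = 1.0472.
Q* ≈ 1478.027.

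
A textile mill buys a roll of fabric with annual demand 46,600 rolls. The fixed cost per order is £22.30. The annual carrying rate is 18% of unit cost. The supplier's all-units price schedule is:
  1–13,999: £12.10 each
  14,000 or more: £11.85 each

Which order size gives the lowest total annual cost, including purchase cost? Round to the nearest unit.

Holding cost per unit per year at price C is H = 0.18·C.
For each price level, check whether its EOQ is feasible; otherwise the best quantity at that price is the breakpoint.
EOQ at £12.10 = 976.9 (feasible in tier 1): TC = 46,600×£12.10 + (46,600/976.9)×22.3 + (976.9/2)×0.18×£12.10 = £565,987.60.
EOQ at £11.85 = 987.1 < 14000, so use break Q=14000: TC = 46,600×£11.85 + (46,600/14000.0)×22.3 + (14000.0/2)×0.18×£11.85 = £567,215.23.
Lowest total cost is £565,987.60 at Q = 976.9.

Q* ≈ 977 rolls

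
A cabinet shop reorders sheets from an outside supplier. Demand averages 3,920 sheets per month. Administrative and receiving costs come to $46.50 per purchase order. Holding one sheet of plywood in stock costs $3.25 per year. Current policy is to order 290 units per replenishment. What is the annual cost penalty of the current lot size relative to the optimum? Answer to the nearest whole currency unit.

Extra cost ≈ $4,243 per year

Annual demand D = 3,920 × 12 = 47,040.
EOQ = √(2DS/H) = √(2 × 47,040 × 46.5 / 3.25) ≈ 1160.20.
Cost at Q* = (D/Q*)S + (Q*/2)H = √(2DSH) ≈ $3,770.66.
Cost at Q = 290: (47,040/290)×46.5 + (290/2)×3.25 = $7,542.62 + $471.25 = $8,013.87.
Excess = $8,013.87 − $3,770.66 = $4,243.22.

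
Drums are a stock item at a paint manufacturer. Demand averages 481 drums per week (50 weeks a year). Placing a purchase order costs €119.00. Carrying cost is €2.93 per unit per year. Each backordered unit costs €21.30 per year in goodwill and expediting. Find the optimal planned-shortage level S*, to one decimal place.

Annual demand D = 481 × 50 = 24,050.
With planned backorders, Q* = √(2DS/H) · √((H+B)/B).
√(2DS/H) = √(2 × 24,050 × 119 / 2.93) = 1397.694.
√((H+B)/B) = √((2.93+21.3)/21.3) = 1.0666.
Q* ≈ 1490.730.
S* = Q* · H/(H+B) = 1490.730 × 2.93/24.23 ≈ 180.266.

S* ≈ 180.3 drums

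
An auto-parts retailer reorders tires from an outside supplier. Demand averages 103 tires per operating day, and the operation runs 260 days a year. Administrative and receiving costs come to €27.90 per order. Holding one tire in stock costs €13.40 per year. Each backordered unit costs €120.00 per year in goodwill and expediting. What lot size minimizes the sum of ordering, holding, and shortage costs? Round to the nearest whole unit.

Annual demand D = 103 × 260 = 26,780.
With planned backorders, Q* = √(2DS/H) · √((H+B)/B).
√(2DS/H) = √(2 × 26,780 × 27.9 / 13.4) = 333.941.
√((H+B)/B) = √((13.4+120)/120) = 1.0544.
Q* ≈ 352.093.

Q* ≈ 352 tires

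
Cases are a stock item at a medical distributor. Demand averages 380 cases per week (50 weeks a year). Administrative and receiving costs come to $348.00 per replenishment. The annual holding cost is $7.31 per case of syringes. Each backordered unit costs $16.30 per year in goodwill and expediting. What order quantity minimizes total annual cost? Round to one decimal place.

Q* ≈ 1,618.7 cases

Annual demand D = 380 × 50 = 19,000.
With planned backorders, Q* = √(2DS/H) · √((H+B)/B).
√(2DS/H) = √(2 × 19,000 × 348 / 7.31) = 1345.001.
√((H+B)/B) = √((7.31+16.3)/16.3) = 1.2035.
Q* ≈ 1618.739.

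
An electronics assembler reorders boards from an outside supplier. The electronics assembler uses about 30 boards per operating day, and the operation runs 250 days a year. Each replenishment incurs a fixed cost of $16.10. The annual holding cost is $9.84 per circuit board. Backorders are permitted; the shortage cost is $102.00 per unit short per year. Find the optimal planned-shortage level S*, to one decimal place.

S* ≈ 14.4 boards

Annual demand D = 30 × 250 = 7,500.
With planned backorders, Q* = √(2DS/H) · √((H+B)/B).
√(2DS/H) = √(2 × 7,500 × 16.1 / 9.84) = 156.661.
√((H+B)/B) = √((9.84+102)/102) = 1.0471.
Q* ≈ 164.044.
S* = Q* · H/(H+B) = 164.044 × 9.84/111.84 ≈ 14.433.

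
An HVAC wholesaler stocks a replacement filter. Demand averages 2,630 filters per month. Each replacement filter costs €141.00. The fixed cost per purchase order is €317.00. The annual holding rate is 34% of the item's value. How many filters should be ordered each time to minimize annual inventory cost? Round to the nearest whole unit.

Annual demand D = 2,630 × 12 = 31,560.
Holding cost H = 0.34 × €141.00 = €47.9400 per unit per year.
EOQ = √(2DS / H) = √(2 × 31,560 × 317 / 47.94).
= √(20,009,040 / 47.94) = √417,376.7209 ≈ 646.047.

Q* ≈ 646 filters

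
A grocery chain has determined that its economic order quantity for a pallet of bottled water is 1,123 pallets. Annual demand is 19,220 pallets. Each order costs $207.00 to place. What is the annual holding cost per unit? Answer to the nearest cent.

H ≈ $6.31

The basic EOQ model gives Q* = √(2DS/H); rearrange for the unknown.
From Q* = √(2DS/H): H = 2DS / Q*² = 2 × 19,220 × 207 / 1,123² = 6.3095.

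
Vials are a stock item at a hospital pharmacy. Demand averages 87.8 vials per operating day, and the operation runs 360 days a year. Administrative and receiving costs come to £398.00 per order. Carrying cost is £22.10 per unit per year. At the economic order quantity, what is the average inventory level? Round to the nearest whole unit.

Average inventory ≈ 533 vials

Annual demand D = 87.8 × 360 = 31,608.
Q* = √(2DS/H) = √(2 × 31,608 × 398 / 22.1) ≈ 1066.99.
Average inventory = Q*/2 ≈ 1066.99 / 2 = 533.493.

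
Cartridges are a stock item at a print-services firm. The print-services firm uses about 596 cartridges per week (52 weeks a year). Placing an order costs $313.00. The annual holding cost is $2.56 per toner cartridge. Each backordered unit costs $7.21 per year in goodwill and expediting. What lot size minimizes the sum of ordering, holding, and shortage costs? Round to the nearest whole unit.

Q* ≈ 3,205 cartridges

Annual demand D = 596 × 52 = 30,992.
With planned backorders, Q* = √(2DS/H) · √((H+B)/B).
√(2DS/H) = √(2 × 30,992 × 313 / 2.56) = 2752.910.
√((H+B)/B) = √((2.56+7.21)/7.21) = 1.1641.
Q* ≈ 3204.584.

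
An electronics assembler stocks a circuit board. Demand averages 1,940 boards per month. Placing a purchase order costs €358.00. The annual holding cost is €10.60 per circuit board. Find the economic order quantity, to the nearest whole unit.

Annual demand D = 1,940 × 12 = 23,280.
EOQ = √(2DS / H) = √(2 × 23,280 × 358 / 10.6).
= √(16,668,480 / 10.6) = √1,572,498.1132 ≈ 1253.993.

Q* ≈ 1,254 boards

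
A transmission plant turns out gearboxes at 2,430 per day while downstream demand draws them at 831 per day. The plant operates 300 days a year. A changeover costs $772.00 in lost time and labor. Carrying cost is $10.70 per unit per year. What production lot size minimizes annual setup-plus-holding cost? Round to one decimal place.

Q* ≈ 7,393.9 gearboxes

Annual demand D = 831 × 300 = 249,300.
Production build-up factor (1 − d/p) = 1 − 831/2,430 = 0.6580.
Q* = √(2DS / (H(1 − d/p))) = √(2 × 249,300 × 772 / (10.7 × 0.6580)).
= √(384,919,200 / 7.0409) ≈ 7393.870.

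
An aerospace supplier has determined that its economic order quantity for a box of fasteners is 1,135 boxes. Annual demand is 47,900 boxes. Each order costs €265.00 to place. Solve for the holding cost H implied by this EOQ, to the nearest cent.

Invert the EOQ relation Q*² = 2DS/H.
From Q* = √(2DS/H): H = 2DS / Q*² = 2 × 47,900 × 265 / 1,135² = 19.7070.

H ≈ €19.71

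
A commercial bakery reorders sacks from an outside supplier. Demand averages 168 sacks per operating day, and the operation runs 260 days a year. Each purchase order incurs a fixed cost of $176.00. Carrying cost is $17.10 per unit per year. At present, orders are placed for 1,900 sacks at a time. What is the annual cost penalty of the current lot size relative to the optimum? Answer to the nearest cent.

Annual demand D = 168 × 260 = 43,680.
EOQ = √(2DS/H) = √(2 × 43,680 × 176 / 17.1) ≈ 948.23.
Cost at Q* = (D/Q*)S + (Q*/2)H = √(2DSH) ≈ $16,214.77.
Cost at Q = 1,900: (43,680/1,900)×176 + (1,900/2)×17.1 = $4,046.15 + $16,245.00 = $20,291.15.
Excess = $20,291.15 − $16,214.77 = $4,076.38.

Extra cost ≈ $4,076.38 per year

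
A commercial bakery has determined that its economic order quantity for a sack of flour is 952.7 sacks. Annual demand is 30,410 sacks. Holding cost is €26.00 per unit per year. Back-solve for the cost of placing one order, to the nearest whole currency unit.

The basic EOQ model gives Q* = √(2DS/H); rearrange for the unknown.
From Q* = √(2DS/H): S = Q*²H / (2D) = 952.7² × 26 / (2 × 30,410) = 388.0067.

S ≈ €388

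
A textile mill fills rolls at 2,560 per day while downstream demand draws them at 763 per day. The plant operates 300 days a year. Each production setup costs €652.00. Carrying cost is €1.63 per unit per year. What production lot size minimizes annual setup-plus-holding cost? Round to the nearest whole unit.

Q* ≈ 16,152 rolls

Annual demand D = 763 × 300 = 228,900.
Production build-up factor (1 − d/p) = 1 − 763/2,560 = 0.7020.
Q* = √(2DS / (H(1 − d/p))) = √(2 × 228,900 × 652 / (1.63 × 0.7020)).
= √(298,485,600 / 1.1442) ≈ 16151.536.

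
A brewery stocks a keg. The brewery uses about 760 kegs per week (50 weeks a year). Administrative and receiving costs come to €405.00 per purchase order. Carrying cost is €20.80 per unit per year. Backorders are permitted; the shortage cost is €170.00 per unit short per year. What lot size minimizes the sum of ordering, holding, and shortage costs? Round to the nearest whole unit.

Q* ≈ 1,289 kegs

Annual demand D = 760 × 50 = 38,000.
With planned backorders, Q* = √(2DS/H) · √((H+B)/B).
√(2DS/H) = √(2 × 38,000 × 405 / 20.8) = 1216.473.
√((H+B)/B) = √((20.8+170)/170) = 1.0594.
Q* ≈ 1288.746.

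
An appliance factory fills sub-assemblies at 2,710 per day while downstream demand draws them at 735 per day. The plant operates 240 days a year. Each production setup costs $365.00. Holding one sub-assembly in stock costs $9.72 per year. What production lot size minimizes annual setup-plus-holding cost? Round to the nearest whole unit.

Q* ≈ 4,264 sub-assemblies

Annual demand D = 735 × 240 = 176,400.
Production build-up factor (1 − d/p) = 1 − 735/2,710 = 0.7288.
Q* = √(2DS / (H(1 − d/p))) = √(2 × 176,400 × 365 / (9.72 × 0.7288)).
= √(128,772,000 / 7.0838) ≈ 4263.622.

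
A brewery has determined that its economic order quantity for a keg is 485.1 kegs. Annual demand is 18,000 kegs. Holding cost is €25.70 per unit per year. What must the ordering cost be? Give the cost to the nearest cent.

S ≈ €167.99

Invert the EOQ relation Q*² = 2DS/H.
From Q* = √(2DS/H): S = Q*²H / (2D) = 485.1² × 25.7 / (2 × 18,000) = 167.9938.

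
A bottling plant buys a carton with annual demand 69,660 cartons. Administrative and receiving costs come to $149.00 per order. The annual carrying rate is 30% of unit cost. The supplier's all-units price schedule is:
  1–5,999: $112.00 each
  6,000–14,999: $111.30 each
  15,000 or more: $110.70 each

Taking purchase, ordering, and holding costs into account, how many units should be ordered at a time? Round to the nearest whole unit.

Q* ≈ 786 cartons

Holding cost per unit per year at price C is H = 0.30·C.
For each price level, check whether its EOQ is feasible; otherwise the best quantity at that price is the breakpoint.
EOQ at $112.00 = 786.0 (feasible in tier 1): TC = 69,660×$112.00 + (69,660/786.0)×149 + (786.0/2)×0.30×$112.00 = $7,828,330.07.
EOQ at $111.30 = 788.5 < 6000, so use break Q=6000: TC = 69,660×$111.30 + (69,660/6000.0)×149 + (6000.0/2)×0.30×$111.30 = $7,855,057.89.
EOQ at $110.70 = 790.6 < 15000, so use break Q=15000: TC = 69,660×$110.70 + (69,660/15000.0)×149 + (15000.0/2)×0.30×$110.70 = $7,961,128.96.
Lowest total cost is $7,828,330.07 at Q = 786.0.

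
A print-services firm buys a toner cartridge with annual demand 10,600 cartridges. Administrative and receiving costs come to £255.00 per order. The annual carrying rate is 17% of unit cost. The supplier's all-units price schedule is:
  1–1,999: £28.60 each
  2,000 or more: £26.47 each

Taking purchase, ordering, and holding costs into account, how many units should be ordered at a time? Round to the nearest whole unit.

Holding cost per unit per year at price C is H = 0.17·C.
Evaluate total cost at each tier's feasible EOQ or, if the EOQ is below the tier, at the tier's minimum quantity.
EOQ at £28.60 = 1054.5 (feasible in tier 1): TC = 10,600×£28.60 + (10,600/1054.5)×255 + (1054.5/2)×0.17×£28.60 = £308,286.79.
EOQ at £26.47 = 1096.1 < 2000, so use break Q=2000: TC = 10,600×£26.47 + (10,600/2000.0)×255 + (2000.0/2)×0.17×£26.47 = £286,433.40.
Lowest total cost is £286,433.40 at Q = 2000.0.

Q* ≈ 2,000 cartridges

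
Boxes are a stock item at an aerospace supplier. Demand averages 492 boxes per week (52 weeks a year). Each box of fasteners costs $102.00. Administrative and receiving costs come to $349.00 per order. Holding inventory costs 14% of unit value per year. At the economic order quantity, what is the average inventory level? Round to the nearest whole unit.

Average inventory ≈ 559 boxes

Annual demand D = 492 × 52 = 25,584.
Holding cost H = 0.14 × $102.00 = $14.2800 per unit per year.
EOQ = √(2DS/H) = √(2 × 25,584 × 349 / 14.28) ≈ 1118.27.
Average inventory = Q*/2 ≈ 1118.27 / 2 = 559.136.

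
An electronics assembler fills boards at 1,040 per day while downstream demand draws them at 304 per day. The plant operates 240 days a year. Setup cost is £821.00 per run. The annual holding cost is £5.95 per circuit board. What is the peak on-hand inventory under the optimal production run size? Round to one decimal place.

I_max ≈ 3,774.8 boards

Annual demand D = 304 × 240 = 72,960.
Production build-up factor (1 − d/p) = 1 − 304/1,040 = 0.7077.
Q* = √(2DS / (H(1 − d/p))) = √(2 × 72,960 × 821 / (5.95 × 0.7077)).
= √(119,800,320 / 4.2108) ≈ 5333.942.
Maximum inventory = Q*(1 − d/p) = 5333.942 × 0.7077 ≈ 3774.790.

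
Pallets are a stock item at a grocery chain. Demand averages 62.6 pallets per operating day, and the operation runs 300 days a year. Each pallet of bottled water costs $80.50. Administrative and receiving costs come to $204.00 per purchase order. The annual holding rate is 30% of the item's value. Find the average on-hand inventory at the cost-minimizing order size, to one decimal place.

Annual demand D = 62.6 × 300 = 18,780.
Holding cost H = 0.30 × $80.50 = $24.1500 per unit per year.
Q* = √(2DS/H) = √(2 × 18,780 × 204 / 24.15) ≈ 563.27.
Average inventory = Q*/2 ≈ 563.27 / 2 = 281.637.

Average inventory ≈ 281.6 pallets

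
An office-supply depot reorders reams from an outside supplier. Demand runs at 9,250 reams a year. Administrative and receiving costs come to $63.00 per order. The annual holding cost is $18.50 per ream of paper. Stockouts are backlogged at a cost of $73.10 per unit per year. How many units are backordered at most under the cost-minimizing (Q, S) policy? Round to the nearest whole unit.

S* ≈ 57 reams

With planned backorders, Q* = √(2DS/H) · √((H+B)/B).
√(2DS/H) = √(2 × 9,250 × 63 / 18.5) = 250.998.
√((H+B)/B) = √((18.5+73.1)/73.1) = 1.1194.
Q* ≈ 280.970.
S* = Q* · H/(H+B) = 280.970 × 18.5/91.6 ≈ 56.746.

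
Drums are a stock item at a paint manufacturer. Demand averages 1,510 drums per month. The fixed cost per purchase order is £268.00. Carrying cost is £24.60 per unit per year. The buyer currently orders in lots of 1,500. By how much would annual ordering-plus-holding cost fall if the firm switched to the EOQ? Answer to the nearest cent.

Extra cost ≈ £6,230.30 per year

Annual demand D = 1,510 × 12 = 18,120.
EOQ = √(2DS/H) = √(2 × 18,120 × 268 / 24.6) ≈ 628.34.
Cost at Q* = (D/Q*)S + (Q*/2)H = √(2DSH) ≈ £15,457.14.
Cost at Q = 1,500: (18,120/1,500)×268 + (1,500/2)×24.6 = £3,237.44 + £18,450.00 = £21,687.44.
Excess = £21,687.44 − £15,457.14 = £6,230.30.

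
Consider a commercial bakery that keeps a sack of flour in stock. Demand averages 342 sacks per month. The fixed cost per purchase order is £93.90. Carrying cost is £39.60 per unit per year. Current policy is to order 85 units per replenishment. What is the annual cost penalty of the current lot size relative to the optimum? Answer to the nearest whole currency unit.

Extra cost ≈ £692 per year

Annual demand D = 342 × 12 = 4,104.
EOQ = √(2DS/H) = √(2 × 4,104 × 93.9 / 39.6) ≈ 139.51.
Cost at Q* = (D/Q*)S + (Q*/2)H = √(2DSH) ≈ £5,524.58.
Cost at Q = 85: (4,104/85)×93.9 + (85/2)×39.6 = £4,533.71 + £1,683.00 = £6,216.71.
Excess = £6,216.71 − £5,524.58 = £692.14.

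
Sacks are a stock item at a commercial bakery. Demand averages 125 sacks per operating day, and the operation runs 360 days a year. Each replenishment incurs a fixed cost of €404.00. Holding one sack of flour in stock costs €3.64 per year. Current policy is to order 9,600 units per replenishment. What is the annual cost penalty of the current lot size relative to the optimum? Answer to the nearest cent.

Extra cost ≈ €7,861.39 per year

Annual demand D = 125 × 360 = 45,000.
EOQ = √(2DS/H) = √(2 × 45,000 × 404 / 3.64) ≈ 3160.54.
Cost at Q* = (D/Q*)S + (Q*/2)H = √(2DSH) ≈ €11,504.36.
Cost at Q = 9,600: (45,000/9,600)×404 + (9,600/2)×3.64 = €1,893.75 + €17,472.00 = €19,365.75.
Excess = €19,365.75 − €11,504.36 = €7,861.39.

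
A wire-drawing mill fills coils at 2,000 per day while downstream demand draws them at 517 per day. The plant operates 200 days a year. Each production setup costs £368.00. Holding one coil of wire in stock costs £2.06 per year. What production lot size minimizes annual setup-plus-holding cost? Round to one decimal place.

Q* ≈ 7,058.5 coils

Annual demand D = 517 × 200 = 103,400.
Production build-up factor (1 − d/p) = 1 − 517/2,000 = 0.7415.
Q* = √(2DS / (H(1 − d/p))) = √(2 × 103,400 × 368 / (2.06 × 0.7415)).
= √(76,102,400 / 1.5275) ≈ 7058.460.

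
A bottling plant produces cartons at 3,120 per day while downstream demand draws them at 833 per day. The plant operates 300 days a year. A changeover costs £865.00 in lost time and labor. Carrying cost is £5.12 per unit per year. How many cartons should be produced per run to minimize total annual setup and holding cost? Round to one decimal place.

Q* ≈ 10,732.9 cartons

Annual demand D = 833 × 300 = 249,900.
Production build-up factor (1 − d/p) = 1 − 833/3,120 = 0.7330.
Q* = √(2DS / (H(1 − d/p))) = √(2 × 249,900 × 865 / (5.12 × 0.7330)).
= √(432,327,000 / 3.753) ≈ 10732.859.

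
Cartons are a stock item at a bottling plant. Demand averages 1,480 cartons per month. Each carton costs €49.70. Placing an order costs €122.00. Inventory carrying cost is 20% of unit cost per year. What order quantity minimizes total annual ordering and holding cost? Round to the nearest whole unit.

Q* ≈ 660 cartons

Annual demand D = 1,480 × 12 = 17,760.
Holding cost H = 0.20 × €49.70 = €9.9400 per unit per year.
EOQ = √(2DS / H) = √(2 × 17,760 × 122 / 9.94).
= √(4,333,440 / 9.94) = √435,959.7586 ≈ 660.272.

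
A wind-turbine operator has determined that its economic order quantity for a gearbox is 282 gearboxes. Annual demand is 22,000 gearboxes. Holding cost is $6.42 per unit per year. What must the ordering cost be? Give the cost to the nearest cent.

Invert the EOQ relation Q*² = 2DS/H.
From Q* = √(2DS/H): S = Q*²H / (2D) = 282² × 6.42 / (2 × 22,000) = 11.6033.

S ≈ $11.60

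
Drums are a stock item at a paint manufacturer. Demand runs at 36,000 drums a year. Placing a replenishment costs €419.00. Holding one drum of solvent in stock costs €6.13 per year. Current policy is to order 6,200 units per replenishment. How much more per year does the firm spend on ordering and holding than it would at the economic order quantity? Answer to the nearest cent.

Extra cost ≈ €7,837.01 per year

EOQ = √(2DS/H) = √(2 × 36,000 × 419 / 6.13) ≈ 2218.42.
Cost at Q* = (D/Q*)S + (Q*/2)H = √(2DSH) ≈ €13,598.89.
Cost at Q = 6,200: (36,000/6,200)×419 + (6,200/2)×6.13 = €2,432.90 + €19,003.00 = €21,435.90.
Excess = €21,435.90 − €13,598.89 = €7,837.01.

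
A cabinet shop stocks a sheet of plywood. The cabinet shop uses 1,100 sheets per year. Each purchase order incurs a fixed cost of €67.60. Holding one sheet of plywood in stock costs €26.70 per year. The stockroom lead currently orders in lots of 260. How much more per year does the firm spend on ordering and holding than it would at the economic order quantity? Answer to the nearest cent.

EOQ = √(2DS/H) = √(2 × 1,100 × 67.6 / 26.7) ≈ 74.63.
Cost at Q* = (D/Q*)S + (Q*/2)H = √(2DSH) ≈ €1,992.69.
Cost at Q = 260: (1,100/260)×67.6 + (260/2)×26.7 = €286.00 + €3,471.00 = €3,757.00.
Excess = €3,757.00 − €1,992.69 = €1,764.31.

Extra cost ≈ €1,764.31 per year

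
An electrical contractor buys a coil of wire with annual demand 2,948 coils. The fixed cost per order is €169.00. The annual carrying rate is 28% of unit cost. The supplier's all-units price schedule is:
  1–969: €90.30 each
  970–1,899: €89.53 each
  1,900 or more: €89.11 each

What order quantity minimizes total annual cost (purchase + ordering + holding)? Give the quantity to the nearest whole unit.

Holding cost per unit per year at price C is H = 0.28·C.
Evaluate total cost at each tier's feasible EOQ or, if the EOQ is below the tier, at the tier's minimum quantity.
EOQ at €90.30 = 198.5 (feasible in tier 1): TC = 2,948×€90.30 + (2,948/198.5)×169 + (198.5/2)×0.28×€90.30 = €271,223.72.
EOQ at €89.53 = 199.4 < 970, so use break Q=970: TC = 2,948×€89.53 + (2,948/970.0)×169 + (970.0/2)×0.28×€89.53 = €276,606.23.
EOQ at €89.11 = 199.8 < 1900, so use break Q=1900: TC = 2,948×€89.11 + (2,948/1900.0)×169 + (1900.0/2)×0.28×€89.11 = €286,661.76.
Lowest total cost is €271,223.72 at Q = 198.5.

Q* ≈ 199 coils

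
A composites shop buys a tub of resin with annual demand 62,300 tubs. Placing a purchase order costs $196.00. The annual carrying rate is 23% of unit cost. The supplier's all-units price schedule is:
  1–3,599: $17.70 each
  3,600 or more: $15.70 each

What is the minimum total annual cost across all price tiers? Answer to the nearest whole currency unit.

Holding cost per unit per year at price C is H = 0.23·C.
For each price level, check whether its EOQ is feasible; otherwise the best quantity at that price is the breakpoint.
EOQ at $17.70 = 2449.3 (feasible in tier 1): TC = 62,300×$17.70 + (62,300/2449.3)×196 + (2449.3/2)×0.23×$17.70 = $1,112,680.97.
EOQ at $15.70 = 2600.6 < 3600, so use break Q=3600: TC = 62,300×$15.70 + (62,300/3600.0)×196 + (3600.0/2)×0.23×$15.70 = $988,001.69.
Lowest total cost among the candidates is at Q = 3600.0.

TC* ≈ $988,002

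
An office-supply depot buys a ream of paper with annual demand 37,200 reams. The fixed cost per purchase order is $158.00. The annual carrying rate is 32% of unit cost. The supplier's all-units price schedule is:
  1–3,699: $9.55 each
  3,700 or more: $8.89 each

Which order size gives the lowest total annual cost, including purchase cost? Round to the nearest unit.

Holding cost per unit per year at price C is H = 0.32·C.
Candidates are each tier's EOQ (if it falls in that tier) and each price-break quantity.
EOQ at $9.55 = 1961.3 (feasible in tier 1): TC = 37,200×$9.55 + (37,200/1961.3)×158 + (1961.3/2)×0.32×$9.55 = $361,253.65.
EOQ at $8.89 = 2032.8 < 3700, so use break Q=3700: TC = 37,200×$8.89 + (37,200/3700.0)×158 + (3700.0/2)×0.32×$8.89 = $337,559.42.
Lowest total cost is $337,559.42 at Q = 3700.0.

Q* ≈ 3,700 reams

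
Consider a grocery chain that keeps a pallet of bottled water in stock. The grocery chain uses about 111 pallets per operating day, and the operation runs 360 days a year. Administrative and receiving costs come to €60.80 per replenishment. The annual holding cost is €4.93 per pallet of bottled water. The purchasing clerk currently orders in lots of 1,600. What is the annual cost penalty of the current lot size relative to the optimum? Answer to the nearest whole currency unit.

Annual demand D = 111 × 360 = 39,960.
EOQ = √(2DS/H) = √(2 × 39,960 × 60.8 / 4.93) ≈ 992.79.
Cost at Q* = (D/Q*)S + (Q*/2)H = √(2DSH) ≈ €4,894.44.
Cost at Q = 1,600: (39,960/1,600)×60.8 + (1,600/2)×4.93 = €1,518.48 + €3,944.00 = €5,462.48.
Excess = €5,462.48 − €4,894.44 = €568.04.

Extra cost ≈ €568 per year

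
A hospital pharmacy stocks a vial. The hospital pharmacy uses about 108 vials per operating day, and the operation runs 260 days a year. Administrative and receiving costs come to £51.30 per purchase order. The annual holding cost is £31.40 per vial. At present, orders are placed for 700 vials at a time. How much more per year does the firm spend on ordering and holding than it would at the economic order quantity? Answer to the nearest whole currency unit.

Extra cost ≈ £3,537 per year

Annual demand D = 108 × 260 = 28,080.
EOQ = √(2DS/H) = √(2 × 28,080 × 51.3 / 31.4) ≈ 302.91.
Cost at Q* = (D/Q*)S + (Q*/2)H = √(2DSH) ≈ £9,511.24.
Cost at Q = 700: (28,080/700)×51.3 + (700/2)×31.4 = £2,057.86 + £10,990.00 = £13,047.86.
Excess = £13,047.86 − £9,511.24 = £3,536.62.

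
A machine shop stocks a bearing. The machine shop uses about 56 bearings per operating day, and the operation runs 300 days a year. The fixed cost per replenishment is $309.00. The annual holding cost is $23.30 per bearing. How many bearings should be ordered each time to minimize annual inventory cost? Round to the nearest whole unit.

Q* ≈ 668 bearings

Annual demand D = 56 × 300 = 16,800.
EOQ = √(2DS / H) = √(2 × 16,800 × 309 / 23.3).
= √(10,382,400 / 23.3) = √445,596.5665 ≈ 667.530.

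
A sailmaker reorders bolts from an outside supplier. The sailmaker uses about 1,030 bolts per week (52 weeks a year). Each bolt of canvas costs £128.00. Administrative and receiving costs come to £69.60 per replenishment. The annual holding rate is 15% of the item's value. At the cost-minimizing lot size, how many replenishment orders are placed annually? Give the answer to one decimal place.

Annual demand D = 1,030 × 52 = 53,560.
Holding cost H = 0.15 × £128.00 = £19.2000 per unit per year.
Q* = √(2DS/H) = √(2 × 53,560 × 69.6 / 19.2) ≈ 623.15.
Orders per year = D / Q* = 53,560 / 623.15 ≈ 85.951.

N ≈ 86.0 orders per year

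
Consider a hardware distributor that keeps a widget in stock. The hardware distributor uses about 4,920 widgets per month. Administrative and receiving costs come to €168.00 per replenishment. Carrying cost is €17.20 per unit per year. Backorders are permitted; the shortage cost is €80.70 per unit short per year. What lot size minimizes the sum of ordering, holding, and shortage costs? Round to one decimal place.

Annual demand D = 4,920 × 12 = 59,040.
With planned backorders, Q* = √(2DS/H) · √((H+B)/B).
√(2DS/H) = √(2 × 59,040 × 168 / 17.2) = 1073.936.
√((H+B)/B) = √((17.2+80.7)/80.7) = 1.1014.
Q* ≈ 1182.860.

Q* ≈ 1,182.9 widgets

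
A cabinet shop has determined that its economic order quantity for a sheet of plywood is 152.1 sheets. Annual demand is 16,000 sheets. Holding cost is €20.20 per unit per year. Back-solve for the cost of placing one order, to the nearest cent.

Invert the EOQ relation Q*² = 2DS/H.
From Q* = √(2DS/H): S = Q*²H / (2D) = 152.1² × 20.2 / (2 × 16,000) = 14.6036.

S ≈ €14.60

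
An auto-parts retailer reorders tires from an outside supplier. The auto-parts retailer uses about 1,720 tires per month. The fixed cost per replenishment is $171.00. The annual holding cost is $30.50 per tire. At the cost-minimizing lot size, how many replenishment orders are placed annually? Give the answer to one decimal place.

Annual demand D = 1,720 × 12 = 20,640.
Q* = √(2DS/H) = √(2 × 20,640 × 171 / 30.5) ≈ 481.08.
Orders per year = D / Q* = 20,640 / 481.08 ≈ 42.903.

N ≈ 42.9 orders per year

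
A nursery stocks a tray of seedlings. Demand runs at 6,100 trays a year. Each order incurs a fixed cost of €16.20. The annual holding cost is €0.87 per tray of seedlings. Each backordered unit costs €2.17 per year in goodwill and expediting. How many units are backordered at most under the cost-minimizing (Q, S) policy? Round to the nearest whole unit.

S* ≈ 161 trays

With planned backorders, Q* = √(2DS/H) · √((H+B)/B).
√(2DS/H) = √(2 × 6,100 × 16.2 / 0.87) = 476.626.
√((H+B)/B) = √((0.87+2.17)/2.17) = 1.1836.
Q* ≈ 564.137.
S* = Q* · H/(H+B) = 564.137 × 0.87/3.04 ≈ 161.447.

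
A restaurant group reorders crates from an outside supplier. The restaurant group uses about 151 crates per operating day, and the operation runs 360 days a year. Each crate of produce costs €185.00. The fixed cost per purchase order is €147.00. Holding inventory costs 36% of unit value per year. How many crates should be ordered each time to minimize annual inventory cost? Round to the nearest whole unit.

Q* ≈ 490 crates

Annual demand D = 151 × 360 = 54,360.
Holding cost H = 0.36 × €185.00 = €66.6000 per unit per year.
EOQ = √(2DS / H) = √(2 × 54,360 × 147 / 66.6).
= √(15,981,840 / 66.6) = √239,967.5676 ≈ 489.865.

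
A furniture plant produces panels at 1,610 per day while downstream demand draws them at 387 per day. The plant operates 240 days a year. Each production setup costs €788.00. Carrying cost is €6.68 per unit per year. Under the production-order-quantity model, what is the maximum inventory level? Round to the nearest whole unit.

I_max ≈ 4,080 panels

Annual demand D = 387 × 240 = 92,880.
Production build-up factor (1 − d/p) = 1 − 387/1,610 = 0.7596.
Q* = √(2DS / (H(1 − d/p))) = √(2 × 92,880 × 788 / (6.68 × 0.7596)).
= √(146,378,880 / 5.0743) ≈ 5370.945.
Maximum inventory = Q*(1 − d/p) = 5370.945 × 0.7596 ≈ 4079.916.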